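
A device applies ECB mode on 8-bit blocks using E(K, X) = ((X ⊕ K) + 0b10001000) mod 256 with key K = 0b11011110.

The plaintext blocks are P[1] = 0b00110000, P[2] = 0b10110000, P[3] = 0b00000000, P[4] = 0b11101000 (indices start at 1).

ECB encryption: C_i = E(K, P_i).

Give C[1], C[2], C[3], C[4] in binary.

C[1]: E(K, 0b00110000) = 0b01110110.
C[2]: E(K, 0b10110000) = 0b11110110.
C[3]: E(K, 0b00000000) = 0b01100110.
C[4]: E(K, 0b11101000) = 0b10111110.

C[1] = 0b01110110, C[2] = 0b11110110, C[3] = 0b01100110, C[4] = 0b10111110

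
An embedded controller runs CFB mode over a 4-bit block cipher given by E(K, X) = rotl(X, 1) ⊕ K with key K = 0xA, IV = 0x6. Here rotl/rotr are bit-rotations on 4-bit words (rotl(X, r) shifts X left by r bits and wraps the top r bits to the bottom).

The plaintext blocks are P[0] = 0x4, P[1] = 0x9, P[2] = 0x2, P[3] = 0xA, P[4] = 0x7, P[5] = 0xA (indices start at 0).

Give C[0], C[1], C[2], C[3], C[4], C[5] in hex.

C[0] = 0x2, C[1] = 0x7, C[2] = 0x6, C[3] = 0xC, C[4] = 0x4, C[5] = 0x8

CFB encryption: C_i = P_i ⊕ E(K, C_{i−1}), with C_{−1} = IV.
C[0]: E(K, 0x6) = 0x6; 0x4 ⊕ 0x6 = 0x2.
C[1]: E(K, 0x2) = 0xE; 0x9 ⊕ 0xE = 0x7.
C[2]: E(K, 0x7) = 0x4; 0x2 ⊕ 0x4 = 0x6.
C[3]: E(K, 0x6) = 0x6; 0xA ⊕ 0x6 = 0xC.
C[4]: E(K, 0xC) = 0x3; 0x7 ⊕ 0x3 = 0x4.
C[5]: E(K, 0x4) = 0x2; 0xA ⊕ 0x2 = 0x8.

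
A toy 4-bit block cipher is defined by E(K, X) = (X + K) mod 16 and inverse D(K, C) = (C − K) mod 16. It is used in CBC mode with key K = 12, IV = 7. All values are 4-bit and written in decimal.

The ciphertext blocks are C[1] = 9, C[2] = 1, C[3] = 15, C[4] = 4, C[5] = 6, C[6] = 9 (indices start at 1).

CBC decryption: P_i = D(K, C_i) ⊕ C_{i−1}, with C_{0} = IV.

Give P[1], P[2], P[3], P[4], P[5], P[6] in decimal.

P[1]: D(K, 9) = 13; 13 ⊕ 7 = 10.
P[2]: D(K, 1) = 5; 5 ⊕ 9 = 12.
P[3]: D(K, 15) = 3; 3 ⊕ 1 = 2.
P[4]: D(K, 4) = 8; 8 ⊕ 15 = 7.
P[5]: D(K, 6) = 10; 10 ⊕ 4 = 14.
P[6]: D(K, 9) = 13; 13 ⊕ 6 = 11.

P[1] = 10, P[2] = 12, P[3] = 2, P[4] = 7, P[5] = 14, P[6] = 11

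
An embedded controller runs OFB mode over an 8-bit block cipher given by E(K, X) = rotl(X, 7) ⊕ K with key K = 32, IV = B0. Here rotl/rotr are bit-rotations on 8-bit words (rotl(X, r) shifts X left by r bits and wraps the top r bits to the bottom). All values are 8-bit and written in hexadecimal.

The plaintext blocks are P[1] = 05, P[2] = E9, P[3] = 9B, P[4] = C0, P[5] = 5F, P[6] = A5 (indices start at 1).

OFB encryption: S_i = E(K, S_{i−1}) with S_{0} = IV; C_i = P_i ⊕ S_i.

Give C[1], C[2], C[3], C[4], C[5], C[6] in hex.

C[1] = 6F, C[2] = EE, C[3] = 2A, C[4] = 2A, C[5] = 18, C[6] = 34

C[1]: S = E(K, B0) = 6A; 05 ⊕ 6A = 6F.
C[2]: S = E(K, 6A) = 07; E9 ⊕ 07 = EE.
C[3]: S = E(K, 07) = B1; 9B ⊕ B1 = 2A.
C[4]: S = E(K, B1) = EA; C0 ⊕ EA = 2A.
C[5]: S = E(K, EA) = 47; 5F ⊕ 47 = 18.
C[6]: S = E(K, 47) = 91; A5 ⊕ 91 = 34.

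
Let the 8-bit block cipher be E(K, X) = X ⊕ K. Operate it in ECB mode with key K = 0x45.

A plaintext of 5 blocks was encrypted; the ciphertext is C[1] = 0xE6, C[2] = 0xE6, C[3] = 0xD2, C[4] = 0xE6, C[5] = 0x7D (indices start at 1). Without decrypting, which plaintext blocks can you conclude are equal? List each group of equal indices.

ECB encrypts each block independently with the same key, so equal ciphertext blocks imply equal plaintext blocks.
C[1] = C[2] = C[4] = 0xE6, so P[1] = P[2] = P[4].

P[1] = P[2] = P[4]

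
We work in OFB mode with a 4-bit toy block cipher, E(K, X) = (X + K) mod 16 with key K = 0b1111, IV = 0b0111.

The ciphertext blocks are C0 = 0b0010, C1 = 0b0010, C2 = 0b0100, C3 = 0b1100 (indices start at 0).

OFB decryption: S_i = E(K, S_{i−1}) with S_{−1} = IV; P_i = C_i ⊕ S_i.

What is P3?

P0: S = E(K, 0b0111) = 0b0110; 0b0010 ⊕ 0b0110 = 0b0100.
P1: S = E(K, 0b0110) = 0b0101; 0b0010 ⊕ 0b0101 = 0b0111.
P2: S = E(K, 0b0101) = 0b0100; 0b0100 ⊕ 0b0100 = 0b0000.
P3: S = E(K, 0b0100) = 0b0011; 0b1100 ⊕ 0b0011 = 0b1111.

P3 = 0b1111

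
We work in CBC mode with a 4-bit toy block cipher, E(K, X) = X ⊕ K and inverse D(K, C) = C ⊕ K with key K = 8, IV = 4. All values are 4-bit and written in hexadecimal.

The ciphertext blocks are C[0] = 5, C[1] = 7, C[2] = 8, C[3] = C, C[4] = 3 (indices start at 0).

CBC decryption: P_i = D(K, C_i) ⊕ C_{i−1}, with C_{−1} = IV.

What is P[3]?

P[3]: D(K, C) = 4; 4 ⊕ 8 = C.

P[3] = C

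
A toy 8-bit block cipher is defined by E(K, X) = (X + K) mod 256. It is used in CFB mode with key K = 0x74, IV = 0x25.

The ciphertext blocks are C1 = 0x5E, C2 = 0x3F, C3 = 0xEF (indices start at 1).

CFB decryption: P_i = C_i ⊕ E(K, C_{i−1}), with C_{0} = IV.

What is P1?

P1 = 0xC7

P1: E(K, 0x25) = 0x99; 0x5E ⊕ 0x99 = 0xC7.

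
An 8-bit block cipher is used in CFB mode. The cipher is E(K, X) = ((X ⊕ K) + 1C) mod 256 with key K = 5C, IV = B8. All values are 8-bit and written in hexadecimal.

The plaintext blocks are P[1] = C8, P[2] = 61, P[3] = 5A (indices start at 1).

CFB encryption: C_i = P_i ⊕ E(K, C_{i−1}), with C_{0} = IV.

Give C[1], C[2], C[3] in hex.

C[1] = C8, C[2] = D1, C[3] = F3

C[1]: E(K, B8) = 00; C8 ⊕ 00 = C8.
C[2]: E(K, C8) = B0; 61 ⊕ B0 = D1.
C[3]: E(K, D1) = A9; 5A ⊕ A9 = F3.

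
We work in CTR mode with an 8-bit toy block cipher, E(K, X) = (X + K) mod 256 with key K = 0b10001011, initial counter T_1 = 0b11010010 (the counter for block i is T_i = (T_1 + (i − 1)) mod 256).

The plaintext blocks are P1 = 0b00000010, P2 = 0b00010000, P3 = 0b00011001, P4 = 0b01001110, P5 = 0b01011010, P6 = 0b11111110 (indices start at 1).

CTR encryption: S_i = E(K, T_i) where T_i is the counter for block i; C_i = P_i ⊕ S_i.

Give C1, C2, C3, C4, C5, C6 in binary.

C1: T = 0b11010010, S = E(K, T) = 0b01011101; 0b00000010 ⊕ 0b01011101 = 0b01011111.
C2: T = 0b11010011, S = E(K, T) = 0b01011110; 0b00010000 ⊕ 0b01011110 = 0b01001110.
C3: T = 0b11010100, S = E(K, T) = 0b01011111; 0b00011001 ⊕ 0b01011111 = 0b01000110.
C4: T = 0b11010101, S = E(K, T) = 0b01100000; 0b01001110 ⊕ 0b01100000 = 0b00101110.
C5: T = 0b11010110, S = E(K, T) = 0b01100001; 0b01011010 ⊕ 0b01100001 = 0b00111011.
C6: T = 0b11010111, S = E(K, T) = 0b01100010; 0b11111110 ⊕ 0b01100010 = 0b10011100.

C1 = 0b01011111, C2 = 0b01001110, C3 = 0b01000110, C4 = 0b00101110, C5 = 0b00111011, C6 = 0b10011100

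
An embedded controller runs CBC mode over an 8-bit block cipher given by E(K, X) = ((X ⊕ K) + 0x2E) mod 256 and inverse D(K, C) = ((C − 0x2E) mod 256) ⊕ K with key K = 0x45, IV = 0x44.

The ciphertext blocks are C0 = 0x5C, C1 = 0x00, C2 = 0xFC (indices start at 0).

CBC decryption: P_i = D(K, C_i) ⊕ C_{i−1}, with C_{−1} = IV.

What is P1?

P1 = 0xCB

P1: D(K, 0x00) = 0x97; 0x97 ⊕ 0x5C = 0xCB.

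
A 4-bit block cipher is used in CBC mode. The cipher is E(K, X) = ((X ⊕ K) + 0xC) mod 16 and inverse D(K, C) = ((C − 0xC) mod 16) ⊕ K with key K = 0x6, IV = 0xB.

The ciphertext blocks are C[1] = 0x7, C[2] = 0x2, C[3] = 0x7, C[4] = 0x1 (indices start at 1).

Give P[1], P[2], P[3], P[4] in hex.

CBC decryption: P_i = D(K, C_i) ⊕ C_{i−1}, with C_{0} = IV.
P[1]: D(K, 0x7) = 0xD; 0xD ⊕ 0xB = 0x6.
P[2]: D(K, 0x2) = 0x0; 0x0 ⊕ 0x7 = 0x7.
P[3]: D(K, 0x7) = 0xD; 0xD ⊕ 0x2 = 0xF.
P[4]: D(K, 0x1) = 0x3; 0x3 ⊕ 0x7 = 0x4.

P[1] = 0x6, P[2] = 0x7, P[3] = 0xF, P[4] = 0x4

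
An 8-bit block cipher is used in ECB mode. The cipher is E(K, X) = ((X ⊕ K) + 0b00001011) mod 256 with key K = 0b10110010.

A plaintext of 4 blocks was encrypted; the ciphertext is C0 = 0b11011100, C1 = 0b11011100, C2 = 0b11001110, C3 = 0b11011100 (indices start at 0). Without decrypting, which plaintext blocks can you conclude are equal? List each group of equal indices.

P0 = P1 = P3

ECB encrypts each block independently with the same key, so equal ciphertext blocks imply equal plaintext blocks.
C0 = C1 = C3 = 0b11011100, so P0 = P1 = P3.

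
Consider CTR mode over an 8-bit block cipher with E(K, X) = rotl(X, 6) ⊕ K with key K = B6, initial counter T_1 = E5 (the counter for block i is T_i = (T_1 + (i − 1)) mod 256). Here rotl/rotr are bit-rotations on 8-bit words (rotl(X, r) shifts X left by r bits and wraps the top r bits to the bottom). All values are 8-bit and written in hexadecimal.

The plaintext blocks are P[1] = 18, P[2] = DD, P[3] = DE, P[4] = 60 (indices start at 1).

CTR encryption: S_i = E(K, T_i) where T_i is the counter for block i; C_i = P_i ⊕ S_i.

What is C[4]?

C[1]: T = E5, S = E(K, T) = CF; 18 ⊕ CF = D7.
C[2]: T = E6, S = E(K, T) = 0F; DD ⊕ 0F = D2.
C[3]: T = E7, S = E(K, T) = 4F; DE ⊕ 4F = 91.
C[4]: T = E8, S = E(K, T) = 8C; 60 ⊕ 8C = EC.

C[4] = EC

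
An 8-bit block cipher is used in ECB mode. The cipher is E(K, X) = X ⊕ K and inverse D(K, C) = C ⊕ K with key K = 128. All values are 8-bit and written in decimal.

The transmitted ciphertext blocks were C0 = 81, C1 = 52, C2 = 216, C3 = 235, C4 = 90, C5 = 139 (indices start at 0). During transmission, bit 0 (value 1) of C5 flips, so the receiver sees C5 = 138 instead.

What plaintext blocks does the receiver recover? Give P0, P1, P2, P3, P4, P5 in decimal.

ECB decryption: P_i = D(K, C_i).
Only C5 changed, to 138. In ECB, a change in C_i affects only P_i. Decrypting the received ciphertext:
P0: D(K, 81) = 209.
P1: D(K, 52) = 180.
P2: D(K, 216) = 88.
P3: D(K, 235) = 107.
P4: D(K, 90) = 218.
P5: D(K, 138) = 10.
Blocks that differ from the original plaintext: P5.

P0 = 209, P1 = 180, P2 = 88, P3 = 107, P4 = 218, P5 = 10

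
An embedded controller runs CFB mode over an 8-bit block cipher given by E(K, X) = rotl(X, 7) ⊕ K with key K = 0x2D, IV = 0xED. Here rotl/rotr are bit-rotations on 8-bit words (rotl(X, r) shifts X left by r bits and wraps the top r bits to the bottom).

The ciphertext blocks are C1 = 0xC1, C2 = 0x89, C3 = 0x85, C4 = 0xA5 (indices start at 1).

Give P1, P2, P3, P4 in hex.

P1 = 0x1A, P2 = 0x44, P3 = 0x6C, P4 = 0x4A

CFB decryption: P_i = C_i ⊕ E(K, C_{i−1}), with C_{0} = IV.
P1: E(K, 0xED) = 0xDB; 0xC1 ⊕ 0xDB = 0x1A.
P2: E(K, 0xC1) = 0xCD; 0x89 ⊕ 0xCD = 0x44.
P3: E(K, 0x89) = 0xE9; 0x85 ⊕ 0xE9 = 0x6C.
P4: E(K, 0x85) = 0xEF; 0xA5 ⊕ 0xEF = 0x4A.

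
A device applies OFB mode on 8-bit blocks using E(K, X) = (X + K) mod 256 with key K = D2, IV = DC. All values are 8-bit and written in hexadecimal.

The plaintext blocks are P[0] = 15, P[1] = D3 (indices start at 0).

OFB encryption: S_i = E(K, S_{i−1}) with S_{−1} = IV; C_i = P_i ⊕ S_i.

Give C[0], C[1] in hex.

C[0] = BB, C[1] = 53

C[0]: S = E(K, DC) = AE; 15 ⊕ AE = BB.
C[1]: S = E(K, AE) = 80; D3 ⊕ 80 = 53.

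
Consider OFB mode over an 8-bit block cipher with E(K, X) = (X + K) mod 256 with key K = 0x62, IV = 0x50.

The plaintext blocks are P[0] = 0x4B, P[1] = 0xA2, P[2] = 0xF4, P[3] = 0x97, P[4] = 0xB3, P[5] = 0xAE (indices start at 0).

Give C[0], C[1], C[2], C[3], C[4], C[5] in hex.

OFB encryption: S_i = E(K, S_{i−1}) with S_{−1} = IV; C_i = P_i ⊕ S_i.
C[0]: S = E(K, 0x50) = 0xB2; 0x4B ⊕ 0xB2 = 0xF9.
C[1]: S = E(K, 0xB2) = 0x14; 0xA2 ⊕ 0x14 = 0xB6.
C[2]: S = E(K, 0x14) = 0x76; 0xF4 ⊕ 0x76 = 0x82.
C[3]: S = E(K, 0x76) = 0xD8; 0x97 ⊕ 0xD8 = 0x4F.
C[4]: S = E(K, 0xD8) = 0x3A; 0xB3 ⊕ 0x3A = 0x89.
C[5]: S = E(K, 0x3A) = 0x9C; 0xAE ⊕ 0x9C = 0x32.

C[0] = 0xF9, C[1] = 0xB6, C[2] = 0x82, C[3] = 0x4F, C[4] = 0x89, C[5] = 0x32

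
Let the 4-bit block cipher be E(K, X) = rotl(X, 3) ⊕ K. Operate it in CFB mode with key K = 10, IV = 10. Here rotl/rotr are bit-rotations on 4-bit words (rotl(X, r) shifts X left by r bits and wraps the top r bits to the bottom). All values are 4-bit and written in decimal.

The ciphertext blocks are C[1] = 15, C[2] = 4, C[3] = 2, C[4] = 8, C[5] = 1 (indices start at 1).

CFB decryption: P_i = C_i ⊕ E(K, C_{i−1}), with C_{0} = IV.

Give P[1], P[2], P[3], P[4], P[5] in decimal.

P[1]: E(K, 10) = 15; 15 ⊕ 15 = 0.
P[2]: E(K, 15) = 5; 4 ⊕ 5 = 1.
P[3]: E(K, 4) = 8; 2 ⊕ 8 = 10.
P[4]: E(K, 2) = 11; 8 ⊕ 11 = 3.
P[5]: E(K, 8) = 14; 1 ⊕ 14 = 15.

P[1] = 0, P[2] = 1, P[3] = 10, P[4] = 3, P[5] = 15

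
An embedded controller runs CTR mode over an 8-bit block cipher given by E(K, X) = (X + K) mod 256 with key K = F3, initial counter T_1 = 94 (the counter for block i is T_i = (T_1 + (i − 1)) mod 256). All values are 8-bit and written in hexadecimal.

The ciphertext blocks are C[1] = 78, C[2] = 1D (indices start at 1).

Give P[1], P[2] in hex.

CTR decryption: S_i = E(K, T_i) where T_i is the counter for block i; P_i = C_i ⊕ S_i.
P[1]: T = 94, S = E(K, T) = 87; 78 ⊕ 87 = FF.
P[2]: T = 95, S = E(K, T) = 88; 1D ⊕ 88 = 95.

P[1] = FF, P[2] = 95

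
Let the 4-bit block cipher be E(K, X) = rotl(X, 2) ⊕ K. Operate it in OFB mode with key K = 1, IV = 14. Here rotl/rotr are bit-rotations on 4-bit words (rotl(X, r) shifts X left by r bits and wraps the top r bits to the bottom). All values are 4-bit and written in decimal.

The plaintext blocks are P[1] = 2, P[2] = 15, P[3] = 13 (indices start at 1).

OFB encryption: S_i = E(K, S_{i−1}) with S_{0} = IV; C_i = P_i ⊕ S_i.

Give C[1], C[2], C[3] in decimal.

C[1]: S = E(K, 14) = 10; 2 ⊕ 10 = 8.
C[2]: S = E(K, 10) = 11; 15 ⊕ 11 = 4.
C[3]: S = E(K, 11) = 15; 13 ⊕ 15 = 2.

C[1] = 8, C[2] = 4, C[3] = 2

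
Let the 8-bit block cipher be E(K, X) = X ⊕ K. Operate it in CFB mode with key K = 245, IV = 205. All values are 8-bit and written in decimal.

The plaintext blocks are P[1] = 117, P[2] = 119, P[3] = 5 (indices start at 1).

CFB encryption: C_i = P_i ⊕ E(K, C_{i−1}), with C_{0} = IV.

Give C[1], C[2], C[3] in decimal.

C[1] = 77, C[2] = 207, C[3] = 63

C[1]: E(K, 205) = 56; 117 ⊕ 56 = 77.
C[2]: E(K, 77) = 184; 119 ⊕ 184 = 207.
C[3]: E(K, 207) = 58; 5 ⊕ 58 = 63.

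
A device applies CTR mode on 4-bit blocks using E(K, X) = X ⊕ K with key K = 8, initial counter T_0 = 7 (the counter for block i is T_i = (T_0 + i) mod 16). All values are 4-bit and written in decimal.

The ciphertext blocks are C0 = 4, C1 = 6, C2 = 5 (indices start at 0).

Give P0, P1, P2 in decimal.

CTR decryption: S_i = E(K, T_i) where T_i is the counter for block i; P_i = C_i ⊕ S_i.
P0: T = 7, S = E(K, T) = 15; 4 ⊕ 15 = 11.
P1: T = 8, S = E(K, T) = 0; 6 ⊕ 0 = 6.
P2: T = 9, S = E(K, T) = 1; 5 ⊕ 1 = 4.

P0 = 11, P1 = 6, P2 = 4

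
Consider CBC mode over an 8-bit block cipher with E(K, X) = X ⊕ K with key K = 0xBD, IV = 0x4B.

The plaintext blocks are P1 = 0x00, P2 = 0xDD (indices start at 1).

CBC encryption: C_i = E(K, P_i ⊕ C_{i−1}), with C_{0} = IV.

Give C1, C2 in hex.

C1: P1 ⊕ 0x4B = 0x4B; E(K, 0x4B) = 0xF6.
C2: P2 ⊕ 0xF6 = 0x2B; E(K, 0x2B) = 0x96.

C1 = 0xF6, C2 = 0x96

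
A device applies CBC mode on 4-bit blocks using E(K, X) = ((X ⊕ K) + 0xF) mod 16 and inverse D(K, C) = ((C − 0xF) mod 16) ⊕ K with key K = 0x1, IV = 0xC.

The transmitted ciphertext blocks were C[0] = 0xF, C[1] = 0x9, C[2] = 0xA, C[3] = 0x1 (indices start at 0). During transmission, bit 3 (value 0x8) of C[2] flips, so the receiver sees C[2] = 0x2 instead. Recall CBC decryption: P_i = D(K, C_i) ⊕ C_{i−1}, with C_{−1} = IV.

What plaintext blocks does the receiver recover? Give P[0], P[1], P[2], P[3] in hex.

P[0] = 0xD, P[1] = 0x4, P[2] = 0xB, P[3] = 0x1

Only C[2] changed, to 0x2. In CBC, a change in C_i garbles P_i and flips the same bit in P_{i+1}. Decrypting the received ciphertext:
P[0]: D(K, 0xF) = 0x1; 0x1 ⊕ 0xC = 0xD.
P[1]: D(K, 0x9) = 0xB; 0xB ⊕ 0xF = 0x4.
P[2]: D(K, 0x2) = 0x2; 0x2 ⊕ 0x9 = 0xB.
P[3]: D(K, 0x1) = 0x3; 0x3 ⊕ 0x2 = 0x1.
Blocks that differ from the original plaintext: P[2], P[3].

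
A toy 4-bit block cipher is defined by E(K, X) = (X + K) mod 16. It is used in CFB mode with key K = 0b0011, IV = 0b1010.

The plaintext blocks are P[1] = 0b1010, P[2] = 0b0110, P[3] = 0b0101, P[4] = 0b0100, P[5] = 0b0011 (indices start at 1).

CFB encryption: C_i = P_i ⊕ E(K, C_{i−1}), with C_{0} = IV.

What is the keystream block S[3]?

0b1111

C[1]: E(K, 0b1010) = 0b1101; 0b1010 ⊕ 0b1101 = 0b0111.
C[2]: E(K, 0b0111) = 0b1010; 0b0110 ⊕ 0b1010 = 0b1100.
C[3]: E(K, 0b1100) = 0b1111; 0b0101 ⊕ 0b1111 = 0b1010.
So S[3] = 0b1111.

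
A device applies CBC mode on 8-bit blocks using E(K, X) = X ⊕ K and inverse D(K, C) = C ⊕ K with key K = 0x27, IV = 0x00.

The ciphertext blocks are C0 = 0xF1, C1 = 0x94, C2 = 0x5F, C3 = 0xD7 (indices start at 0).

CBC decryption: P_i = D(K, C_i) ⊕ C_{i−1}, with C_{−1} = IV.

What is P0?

P0 = 0xD6

P0: D(K, 0xF1) = 0xD6; 0xD6 ⊕ 0x00 = 0xD6.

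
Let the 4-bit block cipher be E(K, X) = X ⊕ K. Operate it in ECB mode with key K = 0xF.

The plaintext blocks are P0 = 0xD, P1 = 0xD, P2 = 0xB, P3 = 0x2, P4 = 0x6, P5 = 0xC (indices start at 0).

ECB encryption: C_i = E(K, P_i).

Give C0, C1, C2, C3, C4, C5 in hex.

C0: E(K, 0xD) = 0x2.
C1: E(K, 0xD) = 0x2.
C2: E(K, 0xB) = 0x4.
C3: E(K, 0x2) = 0xD.
C4: E(K, 0x6) = 0x9.
C5: E(K, 0xC) = 0x3.

C0 = 0x2, C1 = 0x2, C2 = 0x4, C3 = 0xD, C4 = 0x9, C5 = 0x3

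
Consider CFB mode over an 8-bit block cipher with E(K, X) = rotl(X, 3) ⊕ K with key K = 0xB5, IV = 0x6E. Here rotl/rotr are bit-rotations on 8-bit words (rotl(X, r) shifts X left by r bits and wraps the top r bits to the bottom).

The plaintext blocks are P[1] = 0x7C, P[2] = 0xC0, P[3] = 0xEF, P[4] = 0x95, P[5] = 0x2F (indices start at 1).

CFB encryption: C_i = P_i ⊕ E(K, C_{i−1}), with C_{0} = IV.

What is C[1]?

C[1]: E(K, 0x6E) = 0xC6; 0x7C ⊕ 0xC6 = 0xBA.

C[1] = 0xBA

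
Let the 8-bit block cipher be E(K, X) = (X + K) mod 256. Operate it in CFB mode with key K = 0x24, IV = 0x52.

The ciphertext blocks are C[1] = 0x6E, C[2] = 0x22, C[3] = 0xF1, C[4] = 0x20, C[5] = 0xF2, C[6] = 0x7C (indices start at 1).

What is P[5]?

CFB decryption: P_i = C_i ⊕ E(K, C_{i−1}), with C_{0} = IV.
P[5]: E(K, 0x20) = 0x44; 0xF2 ⊕ 0x44 = 0xB6.

P[5] = 0xB6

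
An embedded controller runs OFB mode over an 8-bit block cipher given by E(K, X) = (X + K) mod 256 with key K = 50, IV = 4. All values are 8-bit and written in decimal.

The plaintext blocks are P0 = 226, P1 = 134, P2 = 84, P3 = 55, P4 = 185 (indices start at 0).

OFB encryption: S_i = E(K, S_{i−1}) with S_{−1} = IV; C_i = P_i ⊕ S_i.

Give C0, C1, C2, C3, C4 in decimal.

C0 = 212, C1 = 238, C2 = 206, C3 = 251, C4 = 71

C0: S = E(K, 4) = 54; 226 ⊕ 54 = 212.
C1: S = E(K, 54) = 104; 134 ⊕ 104 = 238.
C2: S = E(K, 104) = 154; 84 ⊕ 154 = 206.
C3: S = E(K, 154) = 204; 55 ⊕ 204 = 251.
C4: S = E(K, 204) = 254; 185 ⊕ 254 = 71.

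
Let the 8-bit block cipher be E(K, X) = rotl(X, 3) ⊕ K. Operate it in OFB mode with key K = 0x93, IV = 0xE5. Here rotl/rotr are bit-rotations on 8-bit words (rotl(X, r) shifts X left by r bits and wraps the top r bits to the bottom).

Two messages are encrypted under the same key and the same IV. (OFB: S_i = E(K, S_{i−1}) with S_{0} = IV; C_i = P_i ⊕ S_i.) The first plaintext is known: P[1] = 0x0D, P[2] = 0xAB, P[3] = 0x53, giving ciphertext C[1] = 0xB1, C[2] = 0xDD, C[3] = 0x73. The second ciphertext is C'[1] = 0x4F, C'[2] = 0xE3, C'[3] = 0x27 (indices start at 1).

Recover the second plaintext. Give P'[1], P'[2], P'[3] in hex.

P'[1] = 0xF3, P'[2] = 0x95, P'[3] = 0x07

In OFB with a reused IV, both messages share the same keystream S_i, so C_i ⊕ C'_i = P_i ⊕ P'_i and thus P'_i = P_i ⊕ C_i ⊕ C'_i.
P'[1]: 0x0D ⊕ 0xB1 ⊕ 0x4F = 0xF3.
P'[2]: 0xAB ⊕ 0xDD ⊕ 0xE3 = 0x95.
P'[3]: 0x53 ⊕ 0x73 ⊕ 0x27 = 0x07.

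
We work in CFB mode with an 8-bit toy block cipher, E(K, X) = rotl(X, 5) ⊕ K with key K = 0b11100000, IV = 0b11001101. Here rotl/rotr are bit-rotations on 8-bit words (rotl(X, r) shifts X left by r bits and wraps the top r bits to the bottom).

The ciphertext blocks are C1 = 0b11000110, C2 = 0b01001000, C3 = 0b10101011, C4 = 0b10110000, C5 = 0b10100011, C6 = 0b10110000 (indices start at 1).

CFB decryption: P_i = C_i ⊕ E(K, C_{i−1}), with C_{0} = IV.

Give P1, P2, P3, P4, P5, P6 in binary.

P1 = 0b10011111, P2 = 0b01110000, P3 = 0b01000010, P4 = 0b00100101, P5 = 0b01010101, P6 = 0b00100100

P1: E(K, 0b11001101) = 0b01011001; 0b11000110 ⊕ 0b01011001 = 0b10011111.
P2: E(K, 0b11000110) = 0b00111000; 0b01001000 ⊕ 0b00111000 = 0b01110000.
P3: E(K, 0b01001000) = 0b11101001; 0b10101011 ⊕ 0b11101001 = 0b01000010.
P4: E(K, 0b10101011) = 0b10010101; 0b10110000 ⊕ 0b10010101 = 0b00100101.
P5: E(K, 0b10110000) = 0b11110110; 0b10100011 ⊕ 0b11110110 = 0b01010101.
P6: E(K, 0b10100011) = 0b10010100; 0b10110000 ⊕ 0b10010100 = 0b00100100.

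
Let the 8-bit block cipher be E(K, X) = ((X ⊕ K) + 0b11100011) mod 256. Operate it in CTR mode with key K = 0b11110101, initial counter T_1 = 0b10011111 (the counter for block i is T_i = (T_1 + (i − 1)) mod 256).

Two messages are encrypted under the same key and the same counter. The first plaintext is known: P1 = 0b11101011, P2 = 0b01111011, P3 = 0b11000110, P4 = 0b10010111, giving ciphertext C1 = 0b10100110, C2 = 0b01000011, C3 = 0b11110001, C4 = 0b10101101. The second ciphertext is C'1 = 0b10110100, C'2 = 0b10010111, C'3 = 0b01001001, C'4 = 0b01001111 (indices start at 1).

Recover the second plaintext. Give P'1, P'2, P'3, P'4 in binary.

In CTR with a reused counter, both messages share the same keystream S_i, so C_i ⊕ C'_i = P_i ⊕ P'_i and thus P'_i = P_i ⊕ C_i ⊕ C'_i.
P'1: 0b11101011 ⊕ 0b10100110 ⊕ 0b10110100 = 0b11111001.
P'2: 0b01111011 ⊕ 0b01000011 ⊕ 0b10010111 = 0b10101111.
P'3: 0b11000110 ⊕ 0b11110001 ⊕ 0b01001001 = 0b01111110.
P'4: 0b10010111 ⊕ 0b10101101 ⊕ 0b01001111 = 0b01110101.

P'1 = 0b11111001, P'2 = 0b10101111, P'3 = 0b01111110, P'4 = 0b01110101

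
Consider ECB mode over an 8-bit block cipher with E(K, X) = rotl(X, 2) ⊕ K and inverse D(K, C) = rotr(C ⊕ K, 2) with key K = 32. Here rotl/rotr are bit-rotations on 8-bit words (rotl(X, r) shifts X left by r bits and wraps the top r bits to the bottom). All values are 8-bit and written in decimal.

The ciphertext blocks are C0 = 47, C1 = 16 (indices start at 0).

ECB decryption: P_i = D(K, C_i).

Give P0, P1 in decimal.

P0 = 195, P1 = 12

P0: D(K, 47) = 195.
P1: D(K, 16) = 12.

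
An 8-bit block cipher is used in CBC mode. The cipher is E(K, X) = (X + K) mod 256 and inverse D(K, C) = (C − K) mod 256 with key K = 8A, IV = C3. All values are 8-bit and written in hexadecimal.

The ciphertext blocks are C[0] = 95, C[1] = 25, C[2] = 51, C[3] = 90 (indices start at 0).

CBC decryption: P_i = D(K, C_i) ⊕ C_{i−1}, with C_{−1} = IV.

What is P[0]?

P[0]: D(K, 95) = 0B; 0B ⊕ C3 = C8.

P[0] = C8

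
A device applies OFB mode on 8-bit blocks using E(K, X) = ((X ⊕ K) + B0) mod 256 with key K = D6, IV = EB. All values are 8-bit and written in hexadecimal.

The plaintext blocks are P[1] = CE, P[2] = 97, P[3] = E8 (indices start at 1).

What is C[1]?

C[1] = 23

OFB encryption: S_i = E(K, S_{i−1}) with S_{0} = IV; C_i = P_i ⊕ S_i.
C[1]: S = E(K, EB) = ED; CE ⊕ ED = 23.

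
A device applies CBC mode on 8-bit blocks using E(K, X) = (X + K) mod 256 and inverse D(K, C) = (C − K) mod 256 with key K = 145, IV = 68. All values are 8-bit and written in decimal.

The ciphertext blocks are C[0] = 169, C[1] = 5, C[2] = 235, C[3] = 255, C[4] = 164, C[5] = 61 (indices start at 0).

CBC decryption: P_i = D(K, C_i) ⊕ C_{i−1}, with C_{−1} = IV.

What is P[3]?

P[3]: D(K, 255) = 110; 110 ⊕ 235 = 133.

P[3] = 133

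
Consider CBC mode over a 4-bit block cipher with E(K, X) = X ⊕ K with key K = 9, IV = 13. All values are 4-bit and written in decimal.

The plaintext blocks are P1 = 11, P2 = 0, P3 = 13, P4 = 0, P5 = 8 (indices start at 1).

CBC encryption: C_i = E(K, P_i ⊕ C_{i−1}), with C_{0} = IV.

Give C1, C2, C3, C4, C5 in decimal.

C1: P1 ⊕ 13 = 6; E(K, 6) = 15.
C2: P2 ⊕ 15 = 15; E(K, 15) = 6.
C3: P3 ⊕ 6 = 11; E(K, 11) = 2.
C4: P4 ⊕ 2 = 2; E(K, 2) = 11.
C5: P5 ⊕ 11 = 3; E(K, 3) = 10.

C1 = 15, C2 = 6, C3 = 2, C4 = 11, C5 = 10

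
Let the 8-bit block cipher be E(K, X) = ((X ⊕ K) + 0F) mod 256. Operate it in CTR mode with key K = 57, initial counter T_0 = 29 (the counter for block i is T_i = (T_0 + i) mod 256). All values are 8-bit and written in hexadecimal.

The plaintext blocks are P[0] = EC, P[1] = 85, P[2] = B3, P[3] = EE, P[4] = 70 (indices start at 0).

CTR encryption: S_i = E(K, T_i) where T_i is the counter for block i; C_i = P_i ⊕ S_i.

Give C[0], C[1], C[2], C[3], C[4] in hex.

C[0]: T = 29, S = E(K, T) = 8D; EC ⊕ 8D = 61.
C[1]: T = 2A, S = E(K, T) = 8C; 85 ⊕ 8C = 09.
C[2]: T = 2B, S = E(K, T) = 8B; B3 ⊕ 8B = 38.
C[3]: T = 2C, S = E(K, T) = 8A; EE ⊕ 8A = 64.
C[4]: T = 2D, S = E(K, T) = 89; 70 ⊕ 89 = F9.

C[0] = 61, C[1] = 09, C[2] = 38, C[3] = 64, C[4] = F9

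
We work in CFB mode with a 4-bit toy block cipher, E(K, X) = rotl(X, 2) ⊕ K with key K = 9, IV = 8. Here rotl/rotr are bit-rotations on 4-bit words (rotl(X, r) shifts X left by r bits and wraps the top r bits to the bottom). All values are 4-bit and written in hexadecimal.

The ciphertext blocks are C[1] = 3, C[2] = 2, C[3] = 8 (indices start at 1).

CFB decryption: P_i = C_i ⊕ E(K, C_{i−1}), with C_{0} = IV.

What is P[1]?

P[1] = 8

P[1]: E(K, 8) = B; 3 ⊕ B = 8.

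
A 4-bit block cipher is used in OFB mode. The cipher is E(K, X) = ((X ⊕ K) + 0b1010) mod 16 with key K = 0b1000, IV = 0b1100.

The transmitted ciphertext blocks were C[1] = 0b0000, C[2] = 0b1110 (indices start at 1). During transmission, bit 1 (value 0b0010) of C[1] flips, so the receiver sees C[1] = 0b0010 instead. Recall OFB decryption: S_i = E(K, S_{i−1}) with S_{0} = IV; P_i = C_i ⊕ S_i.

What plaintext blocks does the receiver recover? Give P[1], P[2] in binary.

P[1] = 0b1100, P[2] = 0b1110

Only C[1] changed, to 0b0010. In OFB, a change in C_i flips the same bit in P_i only; the keystream is unaffected. Decrypting the received ciphertext:
P[1]: S = E(K, 0b1100) = 0b1110; 0b0010 ⊕ 0b1110 = 0b1100.
P[2]: S = E(K, 0b1110) = 0b0000; 0b1110 ⊕ 0b0000 = 0b1110.
Blocks that differ from the original plaintext: P[1].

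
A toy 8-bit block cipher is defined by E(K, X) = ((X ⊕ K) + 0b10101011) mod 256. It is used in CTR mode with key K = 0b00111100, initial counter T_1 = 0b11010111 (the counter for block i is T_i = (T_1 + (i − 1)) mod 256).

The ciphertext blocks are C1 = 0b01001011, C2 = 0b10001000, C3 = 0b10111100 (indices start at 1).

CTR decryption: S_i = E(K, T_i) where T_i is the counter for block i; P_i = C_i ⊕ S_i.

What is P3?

P3 = 0b00101100

P3: T = 0b11011001, S = E(K, T) = 0b10010000; 0b10111100 ⊕ 0b10010000 = 0b00101100.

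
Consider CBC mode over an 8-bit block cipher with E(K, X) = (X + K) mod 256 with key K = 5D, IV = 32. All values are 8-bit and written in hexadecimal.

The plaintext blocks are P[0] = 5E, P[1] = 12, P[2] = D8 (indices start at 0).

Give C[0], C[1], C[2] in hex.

CBC encryption: C_i = E(K, P_i ⊕ C_{i−1}), with C_{−1} = IV.
C[0]: P[0] ⊕ 32 = 6C; E(K, 6C) = C9.
C[1]: P[1] ⊕ C9 = DB; E(K, DB) = 38.
C[2]: P[2] ⊕ 38 = E0; E(K, E0) = 3D.

C[0] = C9, C[1] = 38, C[2] = 3D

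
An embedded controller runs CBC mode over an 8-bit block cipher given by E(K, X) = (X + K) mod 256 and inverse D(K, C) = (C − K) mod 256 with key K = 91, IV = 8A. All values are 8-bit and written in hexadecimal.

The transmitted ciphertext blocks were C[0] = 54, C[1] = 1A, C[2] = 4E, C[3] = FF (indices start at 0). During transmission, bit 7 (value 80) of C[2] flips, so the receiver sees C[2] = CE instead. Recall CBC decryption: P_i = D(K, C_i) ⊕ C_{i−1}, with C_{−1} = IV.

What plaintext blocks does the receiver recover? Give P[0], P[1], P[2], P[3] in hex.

P[0] = 49, P[1] = DD, P[2] = 27, P[3] = A0

Only C[2] changed, to CE. In CBC, a change in C_i garbles P_i and flips the same bit in P_{i+1}. Decrypting the received ciphertext:
P[0]: D(K, 54) = C3; C3 ⊕ 8A = 49.
P[1]: D(K, 1A) = 89; 89 ⊕ 54 = DD.
P[2]: D(K, CE) = 3D; 3D ⊕ 1A = 27.
P[3]: D(K, FF) = 6E; 6E ⊕ CE = A0.
Blocks that differ from the original plaintext: P[2], P[3].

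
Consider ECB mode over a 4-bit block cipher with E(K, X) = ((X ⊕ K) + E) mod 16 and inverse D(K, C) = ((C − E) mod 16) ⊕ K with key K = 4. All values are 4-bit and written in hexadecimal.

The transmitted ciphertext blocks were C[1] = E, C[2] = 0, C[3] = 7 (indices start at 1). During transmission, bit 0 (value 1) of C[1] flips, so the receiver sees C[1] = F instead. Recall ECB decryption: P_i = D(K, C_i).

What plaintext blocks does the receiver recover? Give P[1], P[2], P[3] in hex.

P[1] = 5, P[2] = 6, P[3] = D

Only C[1] changed, to F. In ECB, a change in C_i affects only P_i. Decrypting the received ciphertext:
P[1]: D(K, F) = 5.
P[2]: D(K, 0) = 6.
P[3]: D(K, 7) = D.
Blocks that differ from the original plaintext: P[1].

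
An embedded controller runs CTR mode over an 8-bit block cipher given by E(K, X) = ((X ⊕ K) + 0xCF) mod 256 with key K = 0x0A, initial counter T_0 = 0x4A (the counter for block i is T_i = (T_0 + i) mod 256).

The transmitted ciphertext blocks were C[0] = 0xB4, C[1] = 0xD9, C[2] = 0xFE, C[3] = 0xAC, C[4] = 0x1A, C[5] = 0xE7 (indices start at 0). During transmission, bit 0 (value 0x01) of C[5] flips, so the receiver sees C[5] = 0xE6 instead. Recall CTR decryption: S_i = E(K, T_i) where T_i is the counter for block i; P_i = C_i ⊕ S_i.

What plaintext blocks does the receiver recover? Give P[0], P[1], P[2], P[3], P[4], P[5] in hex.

P[0] = 0xBB, P[1] = 0xC9, P[2] = 0xEB, P[3] = 0xBA, P[4] = 0x09, P[5] = 0xF2

Only C[5] changed, to 0xE6. In CTR, a change in C_i flips the same bit in P_i only; the keystream is unaffected. Decrypting the received ciphertext:
P[0]: T = 0x4A, S = E(K, T) = 0x0F; 0xB4 ⊕ 0x0F = 0xBB.
P[1]: T = 0x4B, S = E(K, T) = 0x10; 0xD9 ⊕ 0x10 = 0xC9.
P[2]: T = 0x4C, S = E(K, T) = 0x15; 0xFE ⊕ 0x15 = 0xEB.
P[3]: T = 0x4D, S = E(K, T) = 0x16; 0xAC ⊕ 0x16 = 0xBA.
P[4]: T = 0x4E, S = E(K, T) = 0x13; 0x1A ⊕ 0x13 = 0x09.
P[5]: T = 0x4F, S = E(K, T) = 0x14; 0xE6 ⊕ 0x14 = 0xF2.
Blocks that differ from the original plaintext: P[5].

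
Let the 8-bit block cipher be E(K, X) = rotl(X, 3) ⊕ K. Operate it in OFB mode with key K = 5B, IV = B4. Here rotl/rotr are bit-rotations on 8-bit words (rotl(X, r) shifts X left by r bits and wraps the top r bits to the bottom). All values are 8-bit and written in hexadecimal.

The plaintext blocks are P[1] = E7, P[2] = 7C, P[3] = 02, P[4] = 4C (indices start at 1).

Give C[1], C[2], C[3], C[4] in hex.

OFB encryption: S_i = E(K, S_{i−1}) with S_{0} = IV; C_i = P_i ⊕ S_i.
C[1]: S = E(K, B4) = FE; E7 ⊕ FE = 19.
C[2]: S = E(K, FE) = AC; 7C ⊕ AC = D0.
C[3]: S = E(K, AC) = 3E; 02 ⊕ 3E = 3C.
C[4]: S = E(K, 3E) = AA; 4C ⊕ AA = E6.

C[1] = 19, C[2] = D0, C[3] = 3C, C[4] = E6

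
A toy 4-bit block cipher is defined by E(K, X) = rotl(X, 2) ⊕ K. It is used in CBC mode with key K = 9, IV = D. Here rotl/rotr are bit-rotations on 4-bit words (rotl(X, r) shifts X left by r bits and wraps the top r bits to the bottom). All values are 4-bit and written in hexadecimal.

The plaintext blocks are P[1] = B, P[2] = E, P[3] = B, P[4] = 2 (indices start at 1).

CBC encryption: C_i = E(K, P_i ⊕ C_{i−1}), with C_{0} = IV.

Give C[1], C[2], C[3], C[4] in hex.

C[1] = 0, C[2] = 2, C[3] = F, C[4] = E

C[1]: P[1] ⊕ D = 6; E(K, 6) = 0.
C[2]: P[2] ⊕ 0 = E; E(K, E) = 2.
C[3]: P[3] ⊕ 2 = 9; E(K, 9) = F.
C[4]: P[4] ⊕ F = D; E(K, D) = E.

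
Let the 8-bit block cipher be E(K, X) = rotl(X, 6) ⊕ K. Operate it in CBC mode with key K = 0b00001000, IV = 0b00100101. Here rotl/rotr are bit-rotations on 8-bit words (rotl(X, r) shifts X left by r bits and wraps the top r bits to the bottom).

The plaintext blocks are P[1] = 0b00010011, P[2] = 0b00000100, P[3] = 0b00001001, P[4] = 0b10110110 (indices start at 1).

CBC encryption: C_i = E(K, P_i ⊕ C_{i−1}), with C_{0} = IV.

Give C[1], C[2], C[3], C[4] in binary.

C[1]: P[1] ⊕ 0b00100101 = 0b00110110; E(K, 0b00110110) = 0b10000101.
C[2]: P[2] ⊕ 0b10000101 = 0b10000001; E(K, 0b10000001) = 0b01101000.
C[3]: P[3] ⊕ 0b01101000 = 0b01100001; E(K, 0b01100001) = 0b01010000.
C[4]: P[4] ⊕ 0b01010000 = 0b11100110; E(K, 0b11100110) = 0b10110001.

C[1] = 0b10000101, C[2] = 0b01101000, C[3] = 0b01010000, C[4] = 0b10110001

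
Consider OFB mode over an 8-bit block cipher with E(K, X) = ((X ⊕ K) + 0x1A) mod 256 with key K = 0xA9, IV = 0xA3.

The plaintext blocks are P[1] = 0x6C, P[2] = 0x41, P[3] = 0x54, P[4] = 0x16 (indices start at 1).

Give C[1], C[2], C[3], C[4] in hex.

C[1] = 0x48, C[2] = 0xE6, C[3] = 0x7C, C[4] = 0x8D

OFB encryption: S_i = E(K, S_{i−1}) with S_{0} = IV; C_i = P_i ⊕ S_i.
C[1]: S = E(K, 0xA3) = 0x24; 0x6C ⊕ 0x24 = 0x48.
C[2]: S = E(K, 0x24) = 0xA7; 0x41 ⊕ 0xA7 = 0xE6.
C[3]: S = E(K, 0xA7) = 0x28; 0x54 ⊕ 0x28 = 0x7C.
C[4]: S = E(K, 0x28) = 0x9B; 0x16 ⊕ 0x9B = 0x8D.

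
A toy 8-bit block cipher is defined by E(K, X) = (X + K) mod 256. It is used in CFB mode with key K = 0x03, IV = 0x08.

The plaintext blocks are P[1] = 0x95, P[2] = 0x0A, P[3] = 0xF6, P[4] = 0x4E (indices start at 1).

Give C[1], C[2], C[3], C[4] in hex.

CFB encryption: C_i = P_i ⊕ E(K, C_{i−1}), with C_{0} = IV.
C[1]: E(K, 0x08) = 0x0B; 0x95 ⊕ 0x0B = 0x9E.
C[2]: E(K, 0x9E) = 0xA1; 0x0A ⊕ 0xA1 = 0xAB.
C[3]: E(K, 0xAB) = 0xAE; 0xF6 ⊕ 0xAE = 0x58.
C[4]: E(K, 0x58) = 0x5B; 0x4E ⊕ 0x5B = 0x15.

C[1] = 0x9E, C[2] = 0xAB, C[3] = 0x58, C[4] = 0x15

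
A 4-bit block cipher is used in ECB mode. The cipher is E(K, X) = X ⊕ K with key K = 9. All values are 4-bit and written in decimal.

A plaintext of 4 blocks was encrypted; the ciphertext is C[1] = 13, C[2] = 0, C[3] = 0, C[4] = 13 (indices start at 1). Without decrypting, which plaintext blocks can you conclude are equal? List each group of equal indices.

P[1] = P[4]; P[2] = P[3]

ECB encrypts each block independently with the same key, so equal ciphertext blocks imply equal plaintext blocks.
C[1] = C[4] = 13, so P[1] = P[4].
C[2] = C[3] = 0, so P[2] = P[3].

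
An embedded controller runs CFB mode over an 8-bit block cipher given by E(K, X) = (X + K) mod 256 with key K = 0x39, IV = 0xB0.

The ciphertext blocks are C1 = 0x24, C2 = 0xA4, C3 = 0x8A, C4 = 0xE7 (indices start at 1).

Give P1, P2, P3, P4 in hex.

CFB decryption: P_i = C_i ⊕ E(K, C_{i−1}), with C_{0} = IV.
P1: E(K, 0xB0) = 0xE9; 0x24 ⊕ 0xE9 = 0xCD.
P2: E(K, 0x24) = 0x5D; 0xA4 ⊕ 0x5D = 0xF9.
P3: E(K, 0xA4) = 0xDD; 0x8A ⊕ 0xDD = 0x57.
P4: E(K, 0x8A) = 0xC3; 0xE7 ⊕ 0xC3 = 0x24.

P1 = 0xCD, P2 = 0xF9, P3 = 0x57, P4 = 0x24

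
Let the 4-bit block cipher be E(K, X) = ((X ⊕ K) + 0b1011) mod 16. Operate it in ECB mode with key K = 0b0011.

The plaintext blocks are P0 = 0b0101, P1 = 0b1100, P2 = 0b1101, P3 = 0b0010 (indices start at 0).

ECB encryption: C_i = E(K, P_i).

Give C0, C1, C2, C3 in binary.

C0: E(K, 0b0101) = 0b0001.
C1: E(K, 0b1100) = 0b1010.
C2: E(K, 0b1101) = 0b1001.
C3: E(K, 0b0010) = 0b1100.

C0 = 0b0001, C1 = 0b1010, C2 = 0b1001, C3 = 0b1100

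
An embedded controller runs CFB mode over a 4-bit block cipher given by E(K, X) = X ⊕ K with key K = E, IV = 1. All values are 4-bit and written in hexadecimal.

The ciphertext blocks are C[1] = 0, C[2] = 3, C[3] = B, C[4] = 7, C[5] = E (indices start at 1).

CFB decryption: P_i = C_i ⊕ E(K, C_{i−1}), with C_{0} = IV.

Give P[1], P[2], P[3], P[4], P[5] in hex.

P[1]: E(K, 1) = F; 0 ⊕ F = F.
P[2]: E(K, 0) = E; 3 ⊕ E = D.
P[3]: E(K, 3) = D; B ⊕ D = 6.
P[4]: E(K, B) = 5; 7 ⊕ 5 = 2.
P[5]: E(K, 7) = 9; E ⊕ 9 = 7.

P[1] = F, P[2] = D, P[3] = 6, P[4] = 2, P[5] = 7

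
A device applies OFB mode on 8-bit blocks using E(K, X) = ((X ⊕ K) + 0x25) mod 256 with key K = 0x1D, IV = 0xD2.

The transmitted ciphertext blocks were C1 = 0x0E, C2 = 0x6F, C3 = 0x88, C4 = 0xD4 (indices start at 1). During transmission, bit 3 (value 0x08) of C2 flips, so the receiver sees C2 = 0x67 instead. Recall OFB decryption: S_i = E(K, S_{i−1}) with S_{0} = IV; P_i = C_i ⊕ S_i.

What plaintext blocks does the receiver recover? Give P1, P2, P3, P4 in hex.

P1 = 0xFA, P2 = 0x69, P3 = 0xB0, P4 = 0x9E

Only C2 changed, to 0x67. In OFB, a change in C_i flips the same bit in P_i only; the keystream is unaffected. Decrypting the received ciphertext:
P1: S = E(K, 0xD2) = 0xF4; 0x0E ⊕ 0xF4 = 0xFA.
P2: S = E(K, 0xF4) = 0x0E; 0x67 ⊕ 0x0E = 0x69.
P3: S = E(K, 0x0E) = 0x38; 0x88 ⊕ 0x38 = 0xB0.
P4: S = E(K, 0x38) = 0x4A; 0xD4 ⊕ 0x4A = 0x9E.
Blocks that differ from the original plaintext: P2.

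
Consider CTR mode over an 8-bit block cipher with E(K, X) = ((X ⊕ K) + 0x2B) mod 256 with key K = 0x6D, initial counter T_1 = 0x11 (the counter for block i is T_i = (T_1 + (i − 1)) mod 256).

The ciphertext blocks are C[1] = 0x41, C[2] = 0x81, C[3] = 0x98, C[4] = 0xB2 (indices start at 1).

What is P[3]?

CTR decryption: S_i = E(K, T_i) where T_i is the counter for block i; P_i = C_i ⊕ S_i.
P[3]: T = 0x13, S = E(K, T) = 0xA9; 0x98 ⊕ 0xA9 = 0x31.

P[3] = 0x31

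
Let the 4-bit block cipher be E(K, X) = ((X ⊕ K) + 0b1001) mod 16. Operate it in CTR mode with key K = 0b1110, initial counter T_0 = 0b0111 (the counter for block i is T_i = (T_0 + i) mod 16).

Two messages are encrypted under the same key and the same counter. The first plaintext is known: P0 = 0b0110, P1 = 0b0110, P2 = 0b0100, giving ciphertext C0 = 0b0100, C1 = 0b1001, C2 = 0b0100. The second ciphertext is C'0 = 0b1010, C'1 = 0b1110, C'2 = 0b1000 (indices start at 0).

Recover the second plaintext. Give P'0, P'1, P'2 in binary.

P'0 = 0b1000, P'1 = 0b0001, P'2 = 0b1000

In CTR with a reused counter, both messages share the same keystream S_i, so C_i ⊕ C'_i = P_i ⊕ P'_i and thus P'_i = P_i ⊕ C_i ⊕ C'_i.
P'0: 0b0110 ⊕ 0b0100 ⊕ 0b1010 = 0b1000.
P'1: 0b0110 ⊕ 0b1001 ⊕ 0b1110 = 0b0001.
P'2: 0b0100 ⊕ 0b0100 ⊕ 0b1000 = 0b1000.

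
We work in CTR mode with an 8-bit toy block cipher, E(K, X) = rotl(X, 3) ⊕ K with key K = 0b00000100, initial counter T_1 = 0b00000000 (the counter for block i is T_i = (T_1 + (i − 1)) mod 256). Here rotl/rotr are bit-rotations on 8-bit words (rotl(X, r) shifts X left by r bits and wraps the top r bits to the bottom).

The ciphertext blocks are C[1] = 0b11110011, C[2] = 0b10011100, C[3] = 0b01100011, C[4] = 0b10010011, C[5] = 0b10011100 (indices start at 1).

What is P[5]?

CTR decryption: S_i = E(K, T_i) where T_i is the counter for block i; P_i = C_i ⊕ S_i.
P[5]: T = 0b00000100, S = E(K, T) = 0b00100100; 0b10011100 ⊕ 0b00100100 = 0b10111000.

P[5] = 0b10111000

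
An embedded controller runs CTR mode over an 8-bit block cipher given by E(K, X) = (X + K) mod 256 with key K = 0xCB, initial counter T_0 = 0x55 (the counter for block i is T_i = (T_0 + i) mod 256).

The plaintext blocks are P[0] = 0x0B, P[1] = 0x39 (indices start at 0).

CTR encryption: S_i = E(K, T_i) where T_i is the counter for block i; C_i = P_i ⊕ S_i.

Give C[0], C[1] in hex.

C[0]: T = 0x55, S = E(K, T) = 0x20; 0x0B ⊕ 0x20 = 0x2B.
C[1]: T = 0x56, S = E(K, T) = 0x21; 0x39 ⊕ 0x21 = 0x18.

C[0] = 0x2B, C[1] = 0x18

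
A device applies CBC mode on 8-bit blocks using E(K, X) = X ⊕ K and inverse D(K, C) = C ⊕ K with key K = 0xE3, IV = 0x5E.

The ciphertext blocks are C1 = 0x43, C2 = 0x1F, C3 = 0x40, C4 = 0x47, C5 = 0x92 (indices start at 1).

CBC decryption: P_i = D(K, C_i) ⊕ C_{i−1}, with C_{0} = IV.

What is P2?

P2 = 0xBF

P2: D(K, 0x1F) = 0xFC; 0xFC ⊕ 0x43 = 0xBF.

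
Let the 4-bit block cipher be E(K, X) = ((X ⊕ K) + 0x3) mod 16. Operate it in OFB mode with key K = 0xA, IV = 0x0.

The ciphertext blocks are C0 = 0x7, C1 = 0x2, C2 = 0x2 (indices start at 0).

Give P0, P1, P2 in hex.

OFB decryption: S_i = E(K, S_{i−1}) with S_{−1} = IV; P_i = C_i ⊕ S_i.
P0: S = E(K, 0x0) = 0xD; 0x7 ⊕ 0xD = 0xA.
P1: S = E(K, 0xD) = 0xA; 0x2 ⊕ 0xA = 0x8.
P2: S = E(K, 0xA) = 0x3; 0x2 ⊕ 0x3 = 0x1.

P0 = 0xA, P1 = 0x8, P2 = 0x1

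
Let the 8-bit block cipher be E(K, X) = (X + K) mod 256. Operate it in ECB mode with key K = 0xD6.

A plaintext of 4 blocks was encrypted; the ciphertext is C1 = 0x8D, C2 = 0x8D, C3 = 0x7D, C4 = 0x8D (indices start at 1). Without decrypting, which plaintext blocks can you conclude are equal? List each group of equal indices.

ECB encrypts each block independently with the same key, so equal ciphertext blocks imply equal plaintext blocks.
C1 = C2 = C4 = 0x8D, so P1 = P2 = P4.

P1 = P2 = P4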